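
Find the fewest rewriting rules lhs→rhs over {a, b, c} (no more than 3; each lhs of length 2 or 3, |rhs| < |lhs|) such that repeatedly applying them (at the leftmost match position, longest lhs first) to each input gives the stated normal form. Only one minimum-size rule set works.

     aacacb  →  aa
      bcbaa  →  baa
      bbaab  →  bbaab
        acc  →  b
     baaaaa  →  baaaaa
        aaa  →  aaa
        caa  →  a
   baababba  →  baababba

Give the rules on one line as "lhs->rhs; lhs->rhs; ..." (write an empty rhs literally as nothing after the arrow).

  | aacacb => aacb => aa
  | bcbaa => baa
  | bbaab
  | acc => b

acc->b; ca->; cb->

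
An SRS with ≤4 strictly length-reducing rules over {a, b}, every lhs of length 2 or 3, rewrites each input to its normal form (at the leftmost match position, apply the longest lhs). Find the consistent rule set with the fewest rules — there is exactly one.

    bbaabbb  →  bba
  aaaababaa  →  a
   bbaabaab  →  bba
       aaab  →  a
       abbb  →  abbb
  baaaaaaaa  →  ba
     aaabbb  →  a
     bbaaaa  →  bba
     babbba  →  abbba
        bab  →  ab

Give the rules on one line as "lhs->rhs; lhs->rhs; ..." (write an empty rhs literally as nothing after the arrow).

aa->a; aab->aa; bab->ab

  | bbaabbb => bbaabb => bbaab => bbaa => bba
  | aaaababaa => aaababaa => aababaa => aaabaa => aabaa => aaaa => aaa => aa => a
  | bbaabaab => bbaaaab => bbaaab => bbaab => bbaa => bba
  | aaab => aab => aa => a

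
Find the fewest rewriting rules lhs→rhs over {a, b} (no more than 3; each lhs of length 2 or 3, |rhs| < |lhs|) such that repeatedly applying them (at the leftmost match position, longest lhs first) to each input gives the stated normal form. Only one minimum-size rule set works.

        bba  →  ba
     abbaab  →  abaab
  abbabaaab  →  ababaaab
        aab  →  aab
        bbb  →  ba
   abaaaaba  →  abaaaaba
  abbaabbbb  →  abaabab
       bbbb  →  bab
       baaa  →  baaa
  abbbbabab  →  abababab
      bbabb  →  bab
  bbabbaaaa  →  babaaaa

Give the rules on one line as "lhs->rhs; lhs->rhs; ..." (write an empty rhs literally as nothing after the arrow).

bb->b; bbb->ba

  | bba => ba
  | abbaab => abaab
  | abbabaaab => ababaaab
  | aab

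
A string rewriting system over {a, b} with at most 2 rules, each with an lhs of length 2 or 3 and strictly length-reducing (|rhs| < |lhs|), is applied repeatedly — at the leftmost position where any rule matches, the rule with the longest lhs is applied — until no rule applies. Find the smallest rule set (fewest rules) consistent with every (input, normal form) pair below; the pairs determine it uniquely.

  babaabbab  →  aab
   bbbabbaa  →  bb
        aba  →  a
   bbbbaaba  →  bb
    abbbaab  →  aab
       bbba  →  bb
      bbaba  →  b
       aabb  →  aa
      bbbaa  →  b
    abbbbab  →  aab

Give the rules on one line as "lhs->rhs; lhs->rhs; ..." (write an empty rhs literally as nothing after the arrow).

  | babaabbab => baabbab => abbab => aab
  | bbbabbaa => bbbbaa => bbba => bb
  | aba => a
  | bbbbaaba => bbbaba => bbba => bb

abb->a; ba->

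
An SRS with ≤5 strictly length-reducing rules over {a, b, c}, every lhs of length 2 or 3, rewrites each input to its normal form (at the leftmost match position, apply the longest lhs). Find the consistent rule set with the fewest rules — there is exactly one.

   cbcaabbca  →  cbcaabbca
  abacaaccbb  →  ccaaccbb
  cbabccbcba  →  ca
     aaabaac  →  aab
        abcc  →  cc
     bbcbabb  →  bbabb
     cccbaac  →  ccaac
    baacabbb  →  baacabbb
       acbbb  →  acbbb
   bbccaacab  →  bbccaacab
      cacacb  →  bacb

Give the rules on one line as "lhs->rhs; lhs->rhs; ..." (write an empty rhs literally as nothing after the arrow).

  | cbcaabbca
  | abacaaccbb => ccaaccbb
  | cbabccbcba => abccbcba => ccbcba => ccba => ca
  | aaabaac => aacac => aab

aba->c; abc->c; cac->b; cba->a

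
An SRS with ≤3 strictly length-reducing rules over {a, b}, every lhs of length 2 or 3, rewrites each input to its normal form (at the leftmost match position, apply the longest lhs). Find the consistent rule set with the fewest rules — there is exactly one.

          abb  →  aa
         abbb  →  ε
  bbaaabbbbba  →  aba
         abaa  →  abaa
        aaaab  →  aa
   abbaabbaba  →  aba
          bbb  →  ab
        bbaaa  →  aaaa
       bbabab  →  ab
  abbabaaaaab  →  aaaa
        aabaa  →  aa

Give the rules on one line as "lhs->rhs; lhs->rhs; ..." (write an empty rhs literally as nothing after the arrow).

  | abb => aa
  | abbb => aab => ε
  | bbaaabbbbba => aaaabbbbba => aabbbba => bbba => aba
  | abaa

aab->; bb->a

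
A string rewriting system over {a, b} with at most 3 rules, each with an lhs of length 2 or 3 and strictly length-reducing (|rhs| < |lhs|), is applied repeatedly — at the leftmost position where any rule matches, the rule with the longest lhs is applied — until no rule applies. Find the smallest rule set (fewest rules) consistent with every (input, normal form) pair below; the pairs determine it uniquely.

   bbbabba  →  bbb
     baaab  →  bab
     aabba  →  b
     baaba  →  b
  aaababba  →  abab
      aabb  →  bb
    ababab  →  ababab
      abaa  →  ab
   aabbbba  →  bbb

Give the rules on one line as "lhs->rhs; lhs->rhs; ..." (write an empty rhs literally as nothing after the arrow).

  | bbbabba => bbbba => bbb
  | baaab => bab
  | aabba => bba => b
  | baaba => bba => b

aa->; bba->b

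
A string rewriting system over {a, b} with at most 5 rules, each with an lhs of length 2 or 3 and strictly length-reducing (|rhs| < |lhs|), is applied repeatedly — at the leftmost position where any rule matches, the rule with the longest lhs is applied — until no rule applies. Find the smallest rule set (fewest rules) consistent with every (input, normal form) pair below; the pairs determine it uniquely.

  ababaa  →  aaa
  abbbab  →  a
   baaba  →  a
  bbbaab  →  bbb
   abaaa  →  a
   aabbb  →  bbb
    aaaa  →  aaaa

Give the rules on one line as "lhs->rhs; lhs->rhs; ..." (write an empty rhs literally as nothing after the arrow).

  | ababaa => babaa => aaa
  | abbbab => bbbab => bba => ba => a
  | baaba => ba => a
  | bbbaab => bbb

ab->b; ba->a; baa->; bab->a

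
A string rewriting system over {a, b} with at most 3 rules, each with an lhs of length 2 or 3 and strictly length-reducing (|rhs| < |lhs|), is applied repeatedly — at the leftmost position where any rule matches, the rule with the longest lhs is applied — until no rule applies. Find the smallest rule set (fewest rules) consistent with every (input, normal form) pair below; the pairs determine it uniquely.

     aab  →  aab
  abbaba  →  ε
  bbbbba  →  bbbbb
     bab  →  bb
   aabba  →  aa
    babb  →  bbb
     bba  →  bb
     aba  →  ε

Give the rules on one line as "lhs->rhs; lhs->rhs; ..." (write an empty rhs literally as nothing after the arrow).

  | aab
  | abbaba => aba => ε
  | bbbbba => bbbbb
  | bab => bb

aba->; abb->; ba->b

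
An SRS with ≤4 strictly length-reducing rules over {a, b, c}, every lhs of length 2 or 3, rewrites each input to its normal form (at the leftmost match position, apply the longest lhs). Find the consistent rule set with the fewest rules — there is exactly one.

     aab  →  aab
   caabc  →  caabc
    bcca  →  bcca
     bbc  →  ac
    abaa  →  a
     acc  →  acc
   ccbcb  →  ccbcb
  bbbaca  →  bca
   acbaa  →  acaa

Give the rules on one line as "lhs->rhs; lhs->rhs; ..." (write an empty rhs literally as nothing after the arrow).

aba->b; ba->a; bb->a

  | aab
  | caabc
  | bcca
  | bbc => ac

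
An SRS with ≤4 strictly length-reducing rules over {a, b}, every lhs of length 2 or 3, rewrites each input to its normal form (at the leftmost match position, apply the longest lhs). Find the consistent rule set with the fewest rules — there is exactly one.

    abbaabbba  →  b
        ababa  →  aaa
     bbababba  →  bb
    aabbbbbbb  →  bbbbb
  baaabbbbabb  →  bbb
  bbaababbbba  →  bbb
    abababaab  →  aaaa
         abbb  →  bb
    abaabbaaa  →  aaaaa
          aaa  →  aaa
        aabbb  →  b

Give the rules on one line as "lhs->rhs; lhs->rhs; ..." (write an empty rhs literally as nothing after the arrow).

ab->; aba->aa; ba->

  | abbaabbba => baabbba => abbba => bba => b
  | ababa => aaba => aaa
  | bbababba => bbabba => bbba => bb
  | aabbbbbbb => abbbbbb => bbbbb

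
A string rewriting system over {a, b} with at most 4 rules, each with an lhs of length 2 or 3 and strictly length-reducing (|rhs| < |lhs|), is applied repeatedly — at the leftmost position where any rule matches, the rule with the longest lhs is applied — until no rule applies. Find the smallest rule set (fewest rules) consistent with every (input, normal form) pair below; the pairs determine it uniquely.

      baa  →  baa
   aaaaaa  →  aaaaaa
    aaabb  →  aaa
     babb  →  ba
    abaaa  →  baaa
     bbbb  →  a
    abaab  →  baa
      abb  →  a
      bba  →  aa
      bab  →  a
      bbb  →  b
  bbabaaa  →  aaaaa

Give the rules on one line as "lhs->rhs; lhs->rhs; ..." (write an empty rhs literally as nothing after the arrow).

  | baa
  | aaaaaa
  | aaabb => aaab => aaa
  | babb => ba

aab->aa; ab->b; abb->a; bb->a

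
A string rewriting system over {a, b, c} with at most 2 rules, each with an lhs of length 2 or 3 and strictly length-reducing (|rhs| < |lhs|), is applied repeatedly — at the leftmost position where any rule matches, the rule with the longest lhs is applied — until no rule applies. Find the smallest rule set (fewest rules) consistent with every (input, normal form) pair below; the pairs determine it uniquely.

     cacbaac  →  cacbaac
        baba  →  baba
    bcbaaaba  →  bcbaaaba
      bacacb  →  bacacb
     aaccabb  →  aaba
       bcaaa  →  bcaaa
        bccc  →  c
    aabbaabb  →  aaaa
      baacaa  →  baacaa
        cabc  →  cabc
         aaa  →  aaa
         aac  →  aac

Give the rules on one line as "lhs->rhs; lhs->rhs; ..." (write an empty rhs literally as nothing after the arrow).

  | cacbaac
  | baba
  | bcbaaaba
  | bacacb

bb->; cc->b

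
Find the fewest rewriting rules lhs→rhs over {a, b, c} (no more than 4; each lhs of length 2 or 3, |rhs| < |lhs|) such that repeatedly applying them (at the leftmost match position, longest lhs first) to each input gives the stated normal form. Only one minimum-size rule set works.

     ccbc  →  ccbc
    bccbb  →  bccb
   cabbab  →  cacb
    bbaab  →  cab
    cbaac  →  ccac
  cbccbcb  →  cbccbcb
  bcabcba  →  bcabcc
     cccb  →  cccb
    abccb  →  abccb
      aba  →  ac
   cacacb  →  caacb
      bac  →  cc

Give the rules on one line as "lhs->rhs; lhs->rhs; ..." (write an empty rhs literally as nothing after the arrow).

aca->aa; ba->c; bb->b

  | ccbc
  | bccbb => bccb
  | cabbab => cabab => cacb
  | bbaab => baab => cab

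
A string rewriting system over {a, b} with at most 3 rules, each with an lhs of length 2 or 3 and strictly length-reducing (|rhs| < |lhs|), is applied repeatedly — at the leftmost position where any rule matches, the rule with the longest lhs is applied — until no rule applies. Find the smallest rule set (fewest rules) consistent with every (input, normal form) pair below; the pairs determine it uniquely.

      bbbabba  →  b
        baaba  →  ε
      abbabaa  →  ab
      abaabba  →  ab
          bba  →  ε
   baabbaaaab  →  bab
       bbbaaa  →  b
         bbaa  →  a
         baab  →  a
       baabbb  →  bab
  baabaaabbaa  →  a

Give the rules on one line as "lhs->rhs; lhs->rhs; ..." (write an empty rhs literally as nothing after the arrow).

aa->; bb->a; bbb->ba

  | bbbabba => baabba => bbba => baa => b
  | baaba => bba => aa => ε
  | abbabaa => aaabaa => abaa => ab
  | abaabba => abbba => abaa => ab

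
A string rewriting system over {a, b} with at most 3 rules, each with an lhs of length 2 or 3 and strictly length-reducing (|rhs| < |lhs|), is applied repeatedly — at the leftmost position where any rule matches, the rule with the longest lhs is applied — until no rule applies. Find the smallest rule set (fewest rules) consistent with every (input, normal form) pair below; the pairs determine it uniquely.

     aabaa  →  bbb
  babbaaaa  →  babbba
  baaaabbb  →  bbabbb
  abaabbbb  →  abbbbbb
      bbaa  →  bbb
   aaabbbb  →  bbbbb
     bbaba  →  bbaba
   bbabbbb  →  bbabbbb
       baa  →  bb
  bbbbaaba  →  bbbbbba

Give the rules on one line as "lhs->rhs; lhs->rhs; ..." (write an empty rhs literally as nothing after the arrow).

  | aabaa => bbaa => bbb
  | babbaaaa => babbba
  | baaaabbb => bbabbb
  | abaabbbb => abbbbbb

aa->b; aaa->b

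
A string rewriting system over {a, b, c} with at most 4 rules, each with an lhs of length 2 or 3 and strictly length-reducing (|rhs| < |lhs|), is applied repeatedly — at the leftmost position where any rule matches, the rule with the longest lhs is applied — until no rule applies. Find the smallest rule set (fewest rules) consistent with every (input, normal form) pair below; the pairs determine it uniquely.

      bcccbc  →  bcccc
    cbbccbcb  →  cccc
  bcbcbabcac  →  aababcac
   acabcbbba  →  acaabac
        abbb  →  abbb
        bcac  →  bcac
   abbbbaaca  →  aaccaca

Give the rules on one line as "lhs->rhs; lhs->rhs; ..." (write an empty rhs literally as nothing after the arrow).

  | bcccbc => bcccc
  | cbbccbcb => cbccbcb => cccbcb => ccccb => cccc
  | bcbcbabcac => abcbabcac => aababcac
  | acabcbbba => acaabbba => acaabac

bba->ac; bcb->ab; cb->c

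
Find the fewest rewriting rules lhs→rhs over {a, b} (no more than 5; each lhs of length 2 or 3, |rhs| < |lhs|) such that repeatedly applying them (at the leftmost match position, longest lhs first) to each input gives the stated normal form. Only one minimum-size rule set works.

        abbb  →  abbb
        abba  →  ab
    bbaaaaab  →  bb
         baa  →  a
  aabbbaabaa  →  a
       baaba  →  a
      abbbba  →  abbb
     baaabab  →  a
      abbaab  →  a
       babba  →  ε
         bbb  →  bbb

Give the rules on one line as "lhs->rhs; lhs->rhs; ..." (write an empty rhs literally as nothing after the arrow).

aa->a; aaa->b; ba->; bab->

  | abbb
  | abba => ab
  | bbaaaaab => baaaab => aaab => bb
  | baa => a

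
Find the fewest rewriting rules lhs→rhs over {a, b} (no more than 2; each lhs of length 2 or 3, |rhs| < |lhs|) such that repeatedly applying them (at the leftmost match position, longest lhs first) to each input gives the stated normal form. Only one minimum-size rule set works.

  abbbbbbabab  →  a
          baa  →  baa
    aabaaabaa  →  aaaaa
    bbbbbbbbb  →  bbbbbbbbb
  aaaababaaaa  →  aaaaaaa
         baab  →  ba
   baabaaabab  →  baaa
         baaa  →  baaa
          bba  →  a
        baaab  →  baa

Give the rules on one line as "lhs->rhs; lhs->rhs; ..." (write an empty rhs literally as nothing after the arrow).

  | abbbbbbabab => abbbbabab => abbabab => aabab => aab => a
  | baa
  | aabaaabaa => aaaabaa => aaaaa
  | bbbbbbbbb

aab->a; bba->a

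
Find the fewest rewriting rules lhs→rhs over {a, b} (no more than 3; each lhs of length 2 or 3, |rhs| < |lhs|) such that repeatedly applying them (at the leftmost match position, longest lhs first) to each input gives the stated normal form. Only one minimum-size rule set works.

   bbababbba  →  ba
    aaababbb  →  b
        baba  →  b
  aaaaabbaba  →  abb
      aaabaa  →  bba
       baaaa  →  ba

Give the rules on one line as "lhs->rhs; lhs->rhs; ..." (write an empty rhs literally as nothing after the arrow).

aa->a; aba->bb; bbb->b

  | bbababbba => bbbbbbba => bbbbba => bbba => ba
  | aaababbb => aababbb => ababbb => bbbbb => bbb => b
  | baba => bbb => b
  | aaaaabbaba => aaaabbaba => aaabbaba => aabbaba => abbaba => abbbb => abb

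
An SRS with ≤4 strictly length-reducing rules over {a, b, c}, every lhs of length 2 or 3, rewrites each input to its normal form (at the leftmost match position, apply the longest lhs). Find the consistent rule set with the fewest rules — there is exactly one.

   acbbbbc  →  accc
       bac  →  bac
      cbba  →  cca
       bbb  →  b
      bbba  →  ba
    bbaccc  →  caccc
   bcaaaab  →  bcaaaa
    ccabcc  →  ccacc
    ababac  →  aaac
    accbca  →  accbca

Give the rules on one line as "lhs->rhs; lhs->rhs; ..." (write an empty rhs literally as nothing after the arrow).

ab->a; bb->c; bbb->b

  | acbbbbc => acbbc => accc
  | bac
  | cbba => cca
  | bbb => b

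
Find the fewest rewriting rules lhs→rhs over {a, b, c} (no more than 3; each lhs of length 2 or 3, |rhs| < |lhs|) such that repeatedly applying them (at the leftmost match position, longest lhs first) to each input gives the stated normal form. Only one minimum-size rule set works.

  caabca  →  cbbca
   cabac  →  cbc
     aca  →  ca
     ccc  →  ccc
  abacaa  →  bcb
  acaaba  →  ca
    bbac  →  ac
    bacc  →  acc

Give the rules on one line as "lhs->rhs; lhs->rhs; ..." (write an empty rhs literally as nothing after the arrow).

aa->b; aca->ca; ba->a

  | caabca => cbbca
  | cabac => caac => cbc
  | aca => ca
  | ccc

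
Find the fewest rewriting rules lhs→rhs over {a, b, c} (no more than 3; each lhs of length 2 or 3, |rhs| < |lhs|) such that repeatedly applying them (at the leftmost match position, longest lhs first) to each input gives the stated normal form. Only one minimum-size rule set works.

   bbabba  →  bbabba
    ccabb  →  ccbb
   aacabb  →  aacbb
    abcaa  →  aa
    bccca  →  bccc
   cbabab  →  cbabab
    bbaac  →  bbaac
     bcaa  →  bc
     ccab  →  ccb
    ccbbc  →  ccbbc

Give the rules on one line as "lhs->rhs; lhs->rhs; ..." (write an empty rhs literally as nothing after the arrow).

  | bbabba
  | ccabb => ccbb
  | aacabb => aacbb
  | abcaa => aa

abc->; ca->c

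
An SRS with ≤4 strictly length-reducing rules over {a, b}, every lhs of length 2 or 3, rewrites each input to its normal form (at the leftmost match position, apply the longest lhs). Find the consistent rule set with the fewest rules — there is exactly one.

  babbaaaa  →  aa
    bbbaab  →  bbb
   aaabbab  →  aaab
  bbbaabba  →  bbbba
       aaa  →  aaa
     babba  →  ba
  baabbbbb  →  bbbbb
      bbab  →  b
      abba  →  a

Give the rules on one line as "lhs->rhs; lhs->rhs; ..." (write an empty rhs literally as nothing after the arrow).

  | babbaaaa => baaaa => aa
  | bbbaab => bbb
  | aaabbab => aaab
  | bbbaabba => bbbba

abb->; baa->; bab->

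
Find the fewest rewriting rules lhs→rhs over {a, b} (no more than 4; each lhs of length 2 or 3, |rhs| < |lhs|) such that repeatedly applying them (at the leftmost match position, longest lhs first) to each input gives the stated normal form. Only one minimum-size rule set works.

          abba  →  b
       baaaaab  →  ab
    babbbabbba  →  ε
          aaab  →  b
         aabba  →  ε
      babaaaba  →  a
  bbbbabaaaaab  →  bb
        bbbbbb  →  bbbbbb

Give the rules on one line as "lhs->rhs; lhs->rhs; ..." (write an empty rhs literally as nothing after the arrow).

aa->b; ba->; bba->a

  | abba => aa => b
  | baaaaab => aaaab => baab => ab
  | babbbabbba => bbbabbba => babbba => bbba => ba => ε
  | aaab => bab => b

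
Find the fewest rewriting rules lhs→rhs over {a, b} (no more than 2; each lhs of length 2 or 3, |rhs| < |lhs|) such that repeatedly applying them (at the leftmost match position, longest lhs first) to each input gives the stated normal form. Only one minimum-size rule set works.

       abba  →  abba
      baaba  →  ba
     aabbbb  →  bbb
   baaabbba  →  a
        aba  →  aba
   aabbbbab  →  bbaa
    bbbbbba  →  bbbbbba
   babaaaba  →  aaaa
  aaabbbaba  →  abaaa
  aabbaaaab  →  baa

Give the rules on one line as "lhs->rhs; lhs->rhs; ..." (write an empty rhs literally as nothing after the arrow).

  | abba
  | baaba => ba
  | aabbbb => bbb
  | baaabbba => babba => aaba => a

aab->; bab->aa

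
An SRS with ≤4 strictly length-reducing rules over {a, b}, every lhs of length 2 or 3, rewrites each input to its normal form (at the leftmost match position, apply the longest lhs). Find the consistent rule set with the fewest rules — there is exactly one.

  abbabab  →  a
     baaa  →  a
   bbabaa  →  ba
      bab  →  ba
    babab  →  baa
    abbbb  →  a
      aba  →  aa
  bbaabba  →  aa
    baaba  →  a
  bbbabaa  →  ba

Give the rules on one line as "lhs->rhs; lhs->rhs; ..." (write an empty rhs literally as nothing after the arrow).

  | abbabab => ababab => aabab => aaab => bb => a
  | baaa => bb => a
  | bbabaa => aabaa => aaaa => ba
  | bab => ba

aaa->b; ab->a; bb->a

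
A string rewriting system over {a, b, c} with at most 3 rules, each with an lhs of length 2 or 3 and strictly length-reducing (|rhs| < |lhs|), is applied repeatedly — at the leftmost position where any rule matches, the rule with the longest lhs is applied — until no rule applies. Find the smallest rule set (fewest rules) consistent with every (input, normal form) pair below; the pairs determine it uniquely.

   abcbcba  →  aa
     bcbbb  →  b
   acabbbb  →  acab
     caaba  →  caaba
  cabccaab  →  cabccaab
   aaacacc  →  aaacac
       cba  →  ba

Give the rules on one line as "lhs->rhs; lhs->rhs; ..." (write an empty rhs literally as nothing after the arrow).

acc->ac; bbb->; cb->b

  | abcbcba => abbcba => abbba => aa
  | bcbbb => bbbb => b
  | acabbbb => acab
  | caaba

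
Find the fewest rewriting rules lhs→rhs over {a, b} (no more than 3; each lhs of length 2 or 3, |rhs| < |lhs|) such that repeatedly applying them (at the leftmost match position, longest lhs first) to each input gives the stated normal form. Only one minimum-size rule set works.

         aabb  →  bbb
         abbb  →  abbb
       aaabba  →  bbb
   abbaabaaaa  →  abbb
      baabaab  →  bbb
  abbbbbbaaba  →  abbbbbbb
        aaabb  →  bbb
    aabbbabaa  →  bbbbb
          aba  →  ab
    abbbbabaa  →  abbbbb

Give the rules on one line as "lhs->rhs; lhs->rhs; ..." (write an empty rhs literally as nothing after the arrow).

aa->b; ba->b

  | aabb => bbb
  | abbb
  | aaabba => babba => bbba => bbb
  | abbaabaaaa => abbabaaaa => abbbaaaa => abbbaaa => abbbaa => abbba => abbb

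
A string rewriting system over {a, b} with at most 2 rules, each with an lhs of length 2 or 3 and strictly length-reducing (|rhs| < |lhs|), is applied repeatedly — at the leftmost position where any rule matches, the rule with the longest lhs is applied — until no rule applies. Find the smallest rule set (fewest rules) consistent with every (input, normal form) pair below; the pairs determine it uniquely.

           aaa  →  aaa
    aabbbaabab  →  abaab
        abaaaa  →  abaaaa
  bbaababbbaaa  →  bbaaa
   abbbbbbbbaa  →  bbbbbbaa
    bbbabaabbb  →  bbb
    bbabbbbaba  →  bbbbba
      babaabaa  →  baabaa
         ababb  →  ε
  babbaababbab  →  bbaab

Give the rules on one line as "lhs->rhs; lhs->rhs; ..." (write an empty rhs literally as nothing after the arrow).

  | aaa
  | aabbbaabab => abaabab => abaab
  | abaaaa
  | bbaababbbaaa => bbaabbbaaa => bbabaaa => bbaaa

abb->; bab->b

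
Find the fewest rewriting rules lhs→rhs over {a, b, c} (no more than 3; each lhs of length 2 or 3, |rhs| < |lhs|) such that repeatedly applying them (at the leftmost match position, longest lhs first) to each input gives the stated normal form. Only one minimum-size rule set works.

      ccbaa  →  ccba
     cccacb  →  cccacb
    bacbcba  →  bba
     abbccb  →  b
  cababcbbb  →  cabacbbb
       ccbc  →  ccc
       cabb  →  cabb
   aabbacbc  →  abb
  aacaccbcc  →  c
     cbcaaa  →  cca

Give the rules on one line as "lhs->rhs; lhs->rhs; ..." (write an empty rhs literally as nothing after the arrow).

aa->a; acc->; bc->c

  | ccbaa => ccba
  | cccacb
  | bacbcba => baccba => bba
  | abbccb => abccb => accb => b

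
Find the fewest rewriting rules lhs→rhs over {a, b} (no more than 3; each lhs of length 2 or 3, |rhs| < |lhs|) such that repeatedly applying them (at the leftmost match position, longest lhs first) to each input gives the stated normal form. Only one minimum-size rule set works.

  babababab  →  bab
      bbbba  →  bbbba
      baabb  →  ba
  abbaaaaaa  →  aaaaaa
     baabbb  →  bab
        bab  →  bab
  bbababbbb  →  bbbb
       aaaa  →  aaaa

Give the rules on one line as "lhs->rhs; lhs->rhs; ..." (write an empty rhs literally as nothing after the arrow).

  | babababab => bababab => babab => bab
  | bbbba
  | baabb => ba
  | abbaaaaaa => aaaaaa

aba->a; abb->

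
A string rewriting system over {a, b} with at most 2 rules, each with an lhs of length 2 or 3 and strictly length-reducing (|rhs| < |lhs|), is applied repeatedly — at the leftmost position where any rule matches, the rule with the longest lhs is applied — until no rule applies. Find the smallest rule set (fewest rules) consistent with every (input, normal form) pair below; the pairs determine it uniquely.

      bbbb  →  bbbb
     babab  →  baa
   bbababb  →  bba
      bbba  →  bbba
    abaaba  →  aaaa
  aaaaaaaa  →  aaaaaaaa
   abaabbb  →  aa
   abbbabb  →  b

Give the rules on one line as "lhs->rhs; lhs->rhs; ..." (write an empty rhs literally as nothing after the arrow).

  | bbbb
  | babab => baab => baa
  | bbababb => bbaabb => bba
  | bbba

ab->a; abb->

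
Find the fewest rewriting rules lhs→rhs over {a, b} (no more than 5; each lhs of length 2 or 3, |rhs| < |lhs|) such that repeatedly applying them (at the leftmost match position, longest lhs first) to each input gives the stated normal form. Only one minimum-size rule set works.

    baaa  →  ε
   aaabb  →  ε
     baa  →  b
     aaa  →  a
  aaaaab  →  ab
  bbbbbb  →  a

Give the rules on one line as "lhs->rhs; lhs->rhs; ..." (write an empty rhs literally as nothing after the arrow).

aa->; ba->; baa->b; bb->a

  | baaa => ba => ε
  | aaabb => abb => aa => ε
  | baa => b
  | aaa => a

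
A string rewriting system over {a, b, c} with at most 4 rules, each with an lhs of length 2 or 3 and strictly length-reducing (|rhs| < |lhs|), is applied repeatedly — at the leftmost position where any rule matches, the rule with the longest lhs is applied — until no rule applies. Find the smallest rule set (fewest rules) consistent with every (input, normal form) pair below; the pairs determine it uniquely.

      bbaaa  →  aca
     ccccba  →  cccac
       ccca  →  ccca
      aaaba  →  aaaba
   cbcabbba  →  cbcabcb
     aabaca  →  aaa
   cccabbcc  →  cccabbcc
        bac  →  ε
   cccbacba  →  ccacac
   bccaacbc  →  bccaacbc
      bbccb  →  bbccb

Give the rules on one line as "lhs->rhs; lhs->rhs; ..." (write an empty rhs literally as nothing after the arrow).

bac->; bba->cb; cba->ac

  | bbaaa => cbaa => aca
  | ccccba => cccac
  | ccca
  | aaaba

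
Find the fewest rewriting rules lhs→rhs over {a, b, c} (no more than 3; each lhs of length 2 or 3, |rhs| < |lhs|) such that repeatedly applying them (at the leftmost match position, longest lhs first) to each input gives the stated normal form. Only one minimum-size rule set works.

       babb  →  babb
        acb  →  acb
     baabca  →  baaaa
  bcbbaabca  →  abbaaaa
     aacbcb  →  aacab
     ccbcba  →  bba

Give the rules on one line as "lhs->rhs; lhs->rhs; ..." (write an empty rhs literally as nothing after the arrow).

bc->a; cca->b

  | babb
  | acb
  | baabca => baaaa
  | bcbbaabca => abbaabca => abbaaaa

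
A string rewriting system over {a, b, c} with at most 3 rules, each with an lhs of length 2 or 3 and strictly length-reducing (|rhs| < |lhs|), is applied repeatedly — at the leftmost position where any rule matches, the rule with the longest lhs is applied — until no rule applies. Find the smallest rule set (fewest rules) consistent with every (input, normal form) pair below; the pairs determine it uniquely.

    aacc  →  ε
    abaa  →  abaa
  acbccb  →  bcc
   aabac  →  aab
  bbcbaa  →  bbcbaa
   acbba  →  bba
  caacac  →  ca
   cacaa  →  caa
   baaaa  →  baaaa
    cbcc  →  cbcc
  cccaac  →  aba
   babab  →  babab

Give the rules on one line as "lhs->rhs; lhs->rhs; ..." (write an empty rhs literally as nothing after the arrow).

  | aacc => ac => ε
  | abaa
  | acbccb => bccb => bcc
  | aabac => aab

ac->; ccb->cc; ccc->ab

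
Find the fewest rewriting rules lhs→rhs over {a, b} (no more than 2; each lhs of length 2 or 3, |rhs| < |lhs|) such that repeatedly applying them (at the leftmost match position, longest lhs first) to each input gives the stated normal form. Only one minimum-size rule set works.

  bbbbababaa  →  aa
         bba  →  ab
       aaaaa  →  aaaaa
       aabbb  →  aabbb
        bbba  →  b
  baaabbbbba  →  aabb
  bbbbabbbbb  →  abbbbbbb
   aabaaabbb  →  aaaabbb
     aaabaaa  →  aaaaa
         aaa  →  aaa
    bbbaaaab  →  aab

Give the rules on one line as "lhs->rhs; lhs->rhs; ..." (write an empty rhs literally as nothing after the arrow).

ba->; bba->ab

  | bbbbababaa => bbabbabaa => abbbabaa => ababbaa => abbaa => aaba => aa
  | bba => ab
  | aaaaa
  | aabbb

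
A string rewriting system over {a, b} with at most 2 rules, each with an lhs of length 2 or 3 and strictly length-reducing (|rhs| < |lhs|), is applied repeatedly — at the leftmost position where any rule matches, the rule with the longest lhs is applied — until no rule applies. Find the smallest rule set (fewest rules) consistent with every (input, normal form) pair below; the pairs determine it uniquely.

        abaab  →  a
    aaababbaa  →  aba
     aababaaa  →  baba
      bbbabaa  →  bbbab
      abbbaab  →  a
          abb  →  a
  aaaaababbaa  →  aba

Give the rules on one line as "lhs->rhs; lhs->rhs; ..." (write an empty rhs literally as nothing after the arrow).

  | abaab => abb => a
  | aaababbaa => ababbaa => abaaa => aba
  | aababaaa => babaaa => baba
  | bbbabaa => bbbab

aa->; abb->a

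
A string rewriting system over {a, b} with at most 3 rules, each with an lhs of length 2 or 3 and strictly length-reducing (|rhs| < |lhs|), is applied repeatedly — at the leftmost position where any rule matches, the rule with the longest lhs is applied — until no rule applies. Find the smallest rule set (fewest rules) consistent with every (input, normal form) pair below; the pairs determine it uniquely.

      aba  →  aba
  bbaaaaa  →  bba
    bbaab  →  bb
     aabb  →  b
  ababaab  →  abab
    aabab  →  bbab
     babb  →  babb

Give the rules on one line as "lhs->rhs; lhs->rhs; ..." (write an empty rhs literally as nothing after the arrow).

aa->b; bbb->b

  | aba
  | bbaaaaa => bbbaaa => baaa => bba
  | bbaab => bbbb => bb
  | aabb => bbb => b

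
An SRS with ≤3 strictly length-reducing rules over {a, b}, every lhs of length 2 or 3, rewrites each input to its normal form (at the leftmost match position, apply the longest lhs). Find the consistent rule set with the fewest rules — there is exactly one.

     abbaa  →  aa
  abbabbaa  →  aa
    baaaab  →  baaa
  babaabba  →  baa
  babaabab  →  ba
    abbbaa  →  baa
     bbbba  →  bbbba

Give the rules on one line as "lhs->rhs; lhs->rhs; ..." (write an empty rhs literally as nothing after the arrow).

  | abbaa => aa
  | abbabbaa => abbaa => aa
  | baaaab => baaa
  | babaabba => baabba => baa

ab->; abb->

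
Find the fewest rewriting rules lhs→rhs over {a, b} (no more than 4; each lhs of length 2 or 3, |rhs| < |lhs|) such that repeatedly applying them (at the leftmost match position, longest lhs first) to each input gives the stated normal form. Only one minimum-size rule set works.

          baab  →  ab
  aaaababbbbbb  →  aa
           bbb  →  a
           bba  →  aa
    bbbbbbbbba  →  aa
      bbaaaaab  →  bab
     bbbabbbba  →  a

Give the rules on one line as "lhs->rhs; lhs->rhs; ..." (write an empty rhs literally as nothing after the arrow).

  | baab => ab
  | aaaababbbbbb => baababbbbbb => ababbbbbb => ababbbbb => ababbbb => ababbb => ababb => abaa => aa
  | bbb => bb => a
  | bba => aa

aaa->ba; baa->a; bb->a; bbb->bb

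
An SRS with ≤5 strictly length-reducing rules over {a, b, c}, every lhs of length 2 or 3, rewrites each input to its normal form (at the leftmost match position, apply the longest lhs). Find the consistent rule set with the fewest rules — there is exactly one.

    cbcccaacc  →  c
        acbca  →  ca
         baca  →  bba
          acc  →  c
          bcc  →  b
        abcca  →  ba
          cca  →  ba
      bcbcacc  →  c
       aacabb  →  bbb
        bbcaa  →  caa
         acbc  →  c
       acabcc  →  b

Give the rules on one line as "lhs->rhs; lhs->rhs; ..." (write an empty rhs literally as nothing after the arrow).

  | cbcccaacc => ccccaacc => bccaacc => ccaacc => baacc => babc => bbc => bc => c
  | acbca => bbca => bca => ca
  | baca => bba
  | acc => bc => c

ab->b; ac->b; bc->c; cc->b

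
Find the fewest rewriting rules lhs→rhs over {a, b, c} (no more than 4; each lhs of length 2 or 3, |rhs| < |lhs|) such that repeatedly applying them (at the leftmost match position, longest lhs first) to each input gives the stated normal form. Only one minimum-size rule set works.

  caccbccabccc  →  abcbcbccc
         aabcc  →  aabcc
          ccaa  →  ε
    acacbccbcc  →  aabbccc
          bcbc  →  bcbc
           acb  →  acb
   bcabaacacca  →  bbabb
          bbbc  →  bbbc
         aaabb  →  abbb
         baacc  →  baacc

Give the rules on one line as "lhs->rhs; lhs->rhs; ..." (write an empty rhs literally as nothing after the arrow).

aaa->ab; ca->; cac->ab; ccb->c

  | caccbccabccc => abcbccabccc => abcbcbccc
  | aabcc
  | ccaa => ca => ε
  | acacbccbcc => aabbccbcc => aabbccc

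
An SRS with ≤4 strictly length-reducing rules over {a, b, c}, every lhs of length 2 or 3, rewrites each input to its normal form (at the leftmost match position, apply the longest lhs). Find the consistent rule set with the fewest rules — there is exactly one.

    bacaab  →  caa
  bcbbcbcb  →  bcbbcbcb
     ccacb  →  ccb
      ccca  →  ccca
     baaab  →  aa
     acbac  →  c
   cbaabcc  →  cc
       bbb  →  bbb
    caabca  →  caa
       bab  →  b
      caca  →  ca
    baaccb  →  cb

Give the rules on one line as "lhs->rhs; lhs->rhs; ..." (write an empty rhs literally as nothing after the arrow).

ab->a; ac->; ba->

  | bacaab => caab => caa
  | bcbbcbcb
  | ccacb => ccb
  | ccca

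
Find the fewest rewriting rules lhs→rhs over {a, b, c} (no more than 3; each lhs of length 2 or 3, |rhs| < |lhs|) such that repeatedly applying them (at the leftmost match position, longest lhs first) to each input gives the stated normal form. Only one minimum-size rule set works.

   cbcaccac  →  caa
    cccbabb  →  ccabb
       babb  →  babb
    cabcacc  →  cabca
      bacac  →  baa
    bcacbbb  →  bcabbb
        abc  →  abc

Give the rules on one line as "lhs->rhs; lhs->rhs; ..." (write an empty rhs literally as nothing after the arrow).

ac->a; cb->

  | cbcaccac => caccac => cacac => caac => caa
  | cccbabb => ccabb
  | babb
  | cabcacc => cabcac => cabca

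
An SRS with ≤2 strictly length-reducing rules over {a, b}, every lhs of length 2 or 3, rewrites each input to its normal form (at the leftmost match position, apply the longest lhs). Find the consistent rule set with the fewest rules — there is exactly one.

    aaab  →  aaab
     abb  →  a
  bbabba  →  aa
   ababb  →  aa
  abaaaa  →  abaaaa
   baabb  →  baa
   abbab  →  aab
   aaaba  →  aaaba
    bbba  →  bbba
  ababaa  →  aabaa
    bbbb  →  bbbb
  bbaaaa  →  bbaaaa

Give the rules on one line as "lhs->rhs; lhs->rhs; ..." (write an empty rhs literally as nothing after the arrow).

  | aaab
  | abb => a
  | bbabba => babba => abba => aa
  | ababb => aabb => aa

abb->a; bab->ab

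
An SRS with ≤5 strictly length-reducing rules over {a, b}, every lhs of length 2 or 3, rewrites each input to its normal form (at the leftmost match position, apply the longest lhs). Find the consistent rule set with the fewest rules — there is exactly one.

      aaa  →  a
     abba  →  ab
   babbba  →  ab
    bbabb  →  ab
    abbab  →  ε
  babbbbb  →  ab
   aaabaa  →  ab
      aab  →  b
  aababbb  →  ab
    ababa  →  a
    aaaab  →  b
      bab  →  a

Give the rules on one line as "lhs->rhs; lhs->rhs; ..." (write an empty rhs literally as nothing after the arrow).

aa->; ba->b; bab->a; bb->b

  | aaa => a
  | abba => aba => ab
  | babbba => abba => aba => ab
  | bbabb => babb => ab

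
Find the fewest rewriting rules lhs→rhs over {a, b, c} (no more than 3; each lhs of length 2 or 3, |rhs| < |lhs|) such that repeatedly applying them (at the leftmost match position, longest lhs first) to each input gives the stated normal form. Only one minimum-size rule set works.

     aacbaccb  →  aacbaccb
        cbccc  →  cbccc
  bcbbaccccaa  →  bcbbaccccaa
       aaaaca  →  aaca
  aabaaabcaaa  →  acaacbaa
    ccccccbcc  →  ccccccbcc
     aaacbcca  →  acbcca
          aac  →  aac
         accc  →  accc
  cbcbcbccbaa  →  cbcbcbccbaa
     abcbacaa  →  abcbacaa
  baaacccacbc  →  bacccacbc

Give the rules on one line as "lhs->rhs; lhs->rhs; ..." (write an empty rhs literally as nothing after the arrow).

  | aacbaccb
  | cbccc
  | bcbbaccccaa
  | aaaaca => aaca

aaa->a; aba->c; bca->cb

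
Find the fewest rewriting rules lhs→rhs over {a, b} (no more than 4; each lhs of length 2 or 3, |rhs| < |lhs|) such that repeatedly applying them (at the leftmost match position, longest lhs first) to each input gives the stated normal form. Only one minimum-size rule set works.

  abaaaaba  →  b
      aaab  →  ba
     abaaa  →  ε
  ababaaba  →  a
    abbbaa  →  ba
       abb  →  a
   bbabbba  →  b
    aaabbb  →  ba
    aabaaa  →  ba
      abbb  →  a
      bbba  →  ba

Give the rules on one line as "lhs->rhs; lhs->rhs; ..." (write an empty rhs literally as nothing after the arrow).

  | abaaaaba => aaaaaba => baaaba => bbaba => aba => aa => b
  | aaab => bab => ba
  | abaaa => aaaa => baa => bb => ε
  | ababaaba => aabaaba => bbaaba => aaba => bba => a

aa->b; ab->a; bb->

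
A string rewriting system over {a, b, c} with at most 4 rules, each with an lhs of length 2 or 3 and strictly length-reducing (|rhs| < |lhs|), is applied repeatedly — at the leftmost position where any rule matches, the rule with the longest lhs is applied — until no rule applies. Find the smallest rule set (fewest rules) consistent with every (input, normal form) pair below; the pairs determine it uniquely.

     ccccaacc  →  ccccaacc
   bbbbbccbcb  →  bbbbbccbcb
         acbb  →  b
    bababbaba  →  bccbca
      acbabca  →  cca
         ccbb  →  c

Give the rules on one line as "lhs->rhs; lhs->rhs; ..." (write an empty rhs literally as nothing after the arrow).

  | ccccaacc
  | bbbbbccbcb
  | acbb => b
  | bababbaba => bcabbaba => bccbaba => bccbca

ab->c; acb->; cbb->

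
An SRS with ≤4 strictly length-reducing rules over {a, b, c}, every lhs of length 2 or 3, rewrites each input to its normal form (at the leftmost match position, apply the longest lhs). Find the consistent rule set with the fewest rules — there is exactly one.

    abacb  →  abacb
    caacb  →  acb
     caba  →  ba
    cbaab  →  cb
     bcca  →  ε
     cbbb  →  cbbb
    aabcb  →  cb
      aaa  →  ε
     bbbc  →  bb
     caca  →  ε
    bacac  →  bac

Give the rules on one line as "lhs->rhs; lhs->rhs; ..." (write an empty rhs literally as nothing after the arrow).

  | abacb
  | caacb => acb
  | caba => ba
  | cbaab => cbcb => cb

aa->c; bc->; ca->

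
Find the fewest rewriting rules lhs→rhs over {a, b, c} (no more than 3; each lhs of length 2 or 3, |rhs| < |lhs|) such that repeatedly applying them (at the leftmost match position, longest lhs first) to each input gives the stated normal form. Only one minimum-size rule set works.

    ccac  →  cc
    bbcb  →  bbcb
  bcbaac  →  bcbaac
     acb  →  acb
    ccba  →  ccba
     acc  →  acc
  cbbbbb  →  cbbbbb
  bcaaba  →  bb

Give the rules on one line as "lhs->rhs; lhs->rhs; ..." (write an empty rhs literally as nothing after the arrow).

  | ccac => cc
  | bbcb
  | bcbaac
  | acb

aba->b; ca->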